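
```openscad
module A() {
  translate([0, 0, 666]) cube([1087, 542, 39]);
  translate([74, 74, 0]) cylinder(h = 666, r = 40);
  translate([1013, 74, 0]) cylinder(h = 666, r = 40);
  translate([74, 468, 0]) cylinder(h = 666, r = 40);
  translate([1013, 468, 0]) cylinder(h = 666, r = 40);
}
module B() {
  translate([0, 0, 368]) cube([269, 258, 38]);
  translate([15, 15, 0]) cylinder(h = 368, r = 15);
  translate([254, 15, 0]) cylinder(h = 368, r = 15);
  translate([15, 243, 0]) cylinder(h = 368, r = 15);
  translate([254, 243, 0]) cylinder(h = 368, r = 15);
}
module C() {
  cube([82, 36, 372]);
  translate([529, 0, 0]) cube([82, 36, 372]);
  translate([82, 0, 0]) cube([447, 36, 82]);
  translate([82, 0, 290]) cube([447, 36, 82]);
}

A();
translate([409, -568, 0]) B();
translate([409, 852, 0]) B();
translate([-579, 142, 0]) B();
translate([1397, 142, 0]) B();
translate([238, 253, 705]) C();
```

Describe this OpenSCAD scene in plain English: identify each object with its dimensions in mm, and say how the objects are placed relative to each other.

A is a table with a 1087×542 mm rectangular top, 39 mm thick, top surface at z = 705 mm, supported by four round legs of 80 mm diameter, each leg's bounding box inset 34 mm from the nearest pair of top edges, running from the floor.

B is a four-legged stool. The seat is a 269×258×38 mm slab whose top surface is at z = 406 mm; four round legs, each 30 mm in diameter, run from the floor (z = 0) to the underside of the seat, each leg's axis is inset half a diameter from the nearest pair of seat edges (so the leg's bounding box is flush with the corner).

C is a picture frame with a 447×208 mm rectangular opening (x by z) and a uniform 82 mm border on every side. Frame depth is 36 mm along y. It is built from two vertical stiles running the full outside height and two horizontal rails spanning the gap between the stiles.

Four stools sit around the table at the −y, +y, −x, +x sides. The picture frame is on top of the table, centred.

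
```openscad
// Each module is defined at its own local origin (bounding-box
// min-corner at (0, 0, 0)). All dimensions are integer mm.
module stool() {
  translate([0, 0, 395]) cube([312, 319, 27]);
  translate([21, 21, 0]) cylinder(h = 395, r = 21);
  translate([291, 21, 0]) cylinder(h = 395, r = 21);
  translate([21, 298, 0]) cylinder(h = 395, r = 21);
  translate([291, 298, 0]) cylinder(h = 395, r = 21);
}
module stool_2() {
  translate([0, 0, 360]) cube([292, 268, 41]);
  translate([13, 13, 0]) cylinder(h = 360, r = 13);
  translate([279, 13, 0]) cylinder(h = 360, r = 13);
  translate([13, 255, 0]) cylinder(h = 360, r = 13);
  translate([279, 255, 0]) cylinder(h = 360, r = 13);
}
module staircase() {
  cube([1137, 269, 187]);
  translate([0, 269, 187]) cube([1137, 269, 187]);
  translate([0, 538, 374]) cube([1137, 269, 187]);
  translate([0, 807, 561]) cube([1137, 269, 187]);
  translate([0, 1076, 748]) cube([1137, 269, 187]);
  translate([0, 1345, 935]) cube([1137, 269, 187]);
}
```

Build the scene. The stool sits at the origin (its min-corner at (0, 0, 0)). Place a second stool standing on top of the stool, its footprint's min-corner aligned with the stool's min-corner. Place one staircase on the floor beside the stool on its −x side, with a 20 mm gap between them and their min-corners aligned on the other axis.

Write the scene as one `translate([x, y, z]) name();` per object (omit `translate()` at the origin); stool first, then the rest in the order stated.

stool();
translate([0, 0, 422]) stool_2();
translate([-1157, 0, 0]) staircase();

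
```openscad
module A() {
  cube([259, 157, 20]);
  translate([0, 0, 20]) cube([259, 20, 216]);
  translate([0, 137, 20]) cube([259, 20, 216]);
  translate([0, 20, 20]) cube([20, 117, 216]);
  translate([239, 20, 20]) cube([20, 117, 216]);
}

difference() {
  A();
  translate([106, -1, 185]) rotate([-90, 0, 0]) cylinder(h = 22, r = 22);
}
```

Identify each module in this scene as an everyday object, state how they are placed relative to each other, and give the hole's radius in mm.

The subtracted cylinder has r = 22 mm.

A is an open box. The open box has a circular hole through its front wall. The hole's radius is 22 mm.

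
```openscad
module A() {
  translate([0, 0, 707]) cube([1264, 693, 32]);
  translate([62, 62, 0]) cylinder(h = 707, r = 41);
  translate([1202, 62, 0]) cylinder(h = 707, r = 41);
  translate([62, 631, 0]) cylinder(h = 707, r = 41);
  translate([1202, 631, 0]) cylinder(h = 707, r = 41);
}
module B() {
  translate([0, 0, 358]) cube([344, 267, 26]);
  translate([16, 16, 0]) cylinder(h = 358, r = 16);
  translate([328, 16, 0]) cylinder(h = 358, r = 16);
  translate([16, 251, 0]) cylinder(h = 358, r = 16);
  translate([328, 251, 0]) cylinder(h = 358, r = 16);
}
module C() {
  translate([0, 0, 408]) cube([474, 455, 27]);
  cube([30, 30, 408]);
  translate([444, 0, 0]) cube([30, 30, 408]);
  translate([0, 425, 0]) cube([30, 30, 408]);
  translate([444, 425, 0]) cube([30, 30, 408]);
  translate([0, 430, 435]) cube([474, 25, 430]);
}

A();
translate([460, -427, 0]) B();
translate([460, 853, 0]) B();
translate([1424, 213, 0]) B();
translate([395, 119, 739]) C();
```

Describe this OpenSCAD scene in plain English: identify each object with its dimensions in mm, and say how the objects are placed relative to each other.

A is a table with a 1264×693 mm rectangular top, 32 mm thick, top surface at z = 739 mm, supported by four round legs of 82 mm diameter, each leg's bounding box inset 21 mm from the nearest pair of top edges, running from the floor.

B is a four-legged stool. The seat is a 344×267×26 mm slab whose top surface is at z = 384 mm; four round legs, each 32 mm in diameter, run from the floor (z = 0) to the underside of the seat, each leg's axis is inset half a diameter from the nearest pair of seat edges (so the leg's bounding box is flush with the corner).

C is a chair. The seat is a 474×455×27 mm slab with its top at z = 435 mm, on four 30×30 mm corner legs (flush with the seat edges, standing on z = 0). A flat backrest 25 mm thick, 430 mm tall, spans the full seat width and rises from the seat top along its +y edge, rear face flush with the rear of the seat.

Three stools sit around the table at the −y, +y, +x sides. The chair is on top of the table, centred.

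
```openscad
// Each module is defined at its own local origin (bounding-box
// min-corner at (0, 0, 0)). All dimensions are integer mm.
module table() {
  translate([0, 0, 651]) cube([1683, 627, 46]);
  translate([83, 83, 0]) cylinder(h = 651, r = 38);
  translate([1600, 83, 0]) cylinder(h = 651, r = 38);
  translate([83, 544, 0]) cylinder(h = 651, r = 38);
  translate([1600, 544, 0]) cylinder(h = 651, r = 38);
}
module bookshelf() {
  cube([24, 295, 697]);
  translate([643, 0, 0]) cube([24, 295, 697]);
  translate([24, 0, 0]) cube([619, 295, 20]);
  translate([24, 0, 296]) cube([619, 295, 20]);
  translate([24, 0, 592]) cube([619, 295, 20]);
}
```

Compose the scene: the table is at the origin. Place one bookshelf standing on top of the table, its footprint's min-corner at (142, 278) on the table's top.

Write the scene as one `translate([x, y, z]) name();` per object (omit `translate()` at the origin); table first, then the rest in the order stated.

table();
translate([142, 278, 697]) bookshelf();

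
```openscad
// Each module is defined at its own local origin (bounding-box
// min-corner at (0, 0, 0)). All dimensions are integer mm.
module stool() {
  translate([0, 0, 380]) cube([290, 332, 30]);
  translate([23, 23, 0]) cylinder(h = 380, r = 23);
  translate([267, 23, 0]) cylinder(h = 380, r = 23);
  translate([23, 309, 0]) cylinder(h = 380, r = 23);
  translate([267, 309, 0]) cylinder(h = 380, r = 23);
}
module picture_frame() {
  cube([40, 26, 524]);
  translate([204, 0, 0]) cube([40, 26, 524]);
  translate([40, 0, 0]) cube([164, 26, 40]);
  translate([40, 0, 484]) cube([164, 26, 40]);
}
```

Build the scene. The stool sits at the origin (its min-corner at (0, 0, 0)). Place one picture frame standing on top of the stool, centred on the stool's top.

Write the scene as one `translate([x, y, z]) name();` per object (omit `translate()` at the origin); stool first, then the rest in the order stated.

stool();
translate([23, 153, 410]) picture_frame();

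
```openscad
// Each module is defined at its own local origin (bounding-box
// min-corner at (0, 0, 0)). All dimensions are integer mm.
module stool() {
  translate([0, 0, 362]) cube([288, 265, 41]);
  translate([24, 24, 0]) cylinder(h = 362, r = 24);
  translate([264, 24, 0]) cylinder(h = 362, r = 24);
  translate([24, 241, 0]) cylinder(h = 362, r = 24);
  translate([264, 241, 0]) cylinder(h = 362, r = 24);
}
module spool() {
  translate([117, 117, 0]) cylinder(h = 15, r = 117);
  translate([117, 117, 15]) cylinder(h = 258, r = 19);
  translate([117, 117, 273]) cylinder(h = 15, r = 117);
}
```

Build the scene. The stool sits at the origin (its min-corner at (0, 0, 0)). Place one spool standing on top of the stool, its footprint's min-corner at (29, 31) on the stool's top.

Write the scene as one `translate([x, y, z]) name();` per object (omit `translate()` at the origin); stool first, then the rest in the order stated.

stool();
translate([29, 31, 403]) spool();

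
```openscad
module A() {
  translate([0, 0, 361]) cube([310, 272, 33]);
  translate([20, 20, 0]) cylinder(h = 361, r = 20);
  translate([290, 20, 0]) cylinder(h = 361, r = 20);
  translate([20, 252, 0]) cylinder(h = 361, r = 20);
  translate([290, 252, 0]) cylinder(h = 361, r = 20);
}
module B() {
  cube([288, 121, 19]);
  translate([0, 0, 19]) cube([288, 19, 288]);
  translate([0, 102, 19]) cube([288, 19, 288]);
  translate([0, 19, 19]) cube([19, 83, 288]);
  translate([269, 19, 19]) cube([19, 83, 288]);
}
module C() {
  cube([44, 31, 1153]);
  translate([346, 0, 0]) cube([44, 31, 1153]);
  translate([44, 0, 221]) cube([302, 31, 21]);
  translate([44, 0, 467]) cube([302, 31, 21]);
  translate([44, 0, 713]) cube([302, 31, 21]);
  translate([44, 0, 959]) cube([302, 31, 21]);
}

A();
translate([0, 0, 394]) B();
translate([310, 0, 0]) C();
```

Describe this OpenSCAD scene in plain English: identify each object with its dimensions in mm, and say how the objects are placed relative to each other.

A is a simple wooden stool: a rectangular seat 310 mm (x) by 272 mm (y), 33 mm thick, top face at z = 394 mm, on four round legs, each 40 mm in diameter. The legs rest on z = 0, each leg's axis is inset half a diameter from the nearest pair of seat edges (so the leg's bounding box is flush with the corner).

B is an open storage box with external size 288×121×307 mm and wall thickness 19 mm (the base is also 19 mm thick). The base covers the whole footprint; the four walls stand on the base, with the y-facing walls full-width and the x-facing walls fitting between their inner faces.

C is a straight ladder. Two 44×31 mm vertical rails, 1153 mm tall, stand 390 mm apart (outside-to-outside) with their front faces coplanar on the −y side. 4 rungs, each 31 mm deep and 21 mm tall, span between the inner faces of the rails, front faces flush with the rails. The lowest rung's underside is at z = 221 mm and rungs are spaced 246 mm apart (underside to underside).

The open box is on top of the stool. The ladder is against the stool's +x side, with their −y faces flush.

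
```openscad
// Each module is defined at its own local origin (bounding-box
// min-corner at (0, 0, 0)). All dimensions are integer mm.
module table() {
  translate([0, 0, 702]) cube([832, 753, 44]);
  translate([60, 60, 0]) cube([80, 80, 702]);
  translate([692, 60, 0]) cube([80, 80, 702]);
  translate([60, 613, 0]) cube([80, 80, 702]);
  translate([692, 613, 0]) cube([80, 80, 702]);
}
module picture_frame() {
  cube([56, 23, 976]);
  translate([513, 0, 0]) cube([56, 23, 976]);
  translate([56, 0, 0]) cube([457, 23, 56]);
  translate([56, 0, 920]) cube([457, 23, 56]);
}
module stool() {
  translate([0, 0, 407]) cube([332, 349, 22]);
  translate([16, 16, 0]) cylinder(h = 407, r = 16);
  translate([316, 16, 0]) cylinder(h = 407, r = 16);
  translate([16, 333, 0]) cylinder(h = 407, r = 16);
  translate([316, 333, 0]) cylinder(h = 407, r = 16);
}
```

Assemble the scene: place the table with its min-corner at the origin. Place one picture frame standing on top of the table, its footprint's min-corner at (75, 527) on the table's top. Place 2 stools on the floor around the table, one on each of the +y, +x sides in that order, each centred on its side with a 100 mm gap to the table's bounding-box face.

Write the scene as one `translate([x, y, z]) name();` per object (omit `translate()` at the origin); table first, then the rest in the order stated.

table();
translate([75, 527, 746]) picture_frame();
translate([250, 853, 0]) stool();
translate([932, 202, 0]) stool();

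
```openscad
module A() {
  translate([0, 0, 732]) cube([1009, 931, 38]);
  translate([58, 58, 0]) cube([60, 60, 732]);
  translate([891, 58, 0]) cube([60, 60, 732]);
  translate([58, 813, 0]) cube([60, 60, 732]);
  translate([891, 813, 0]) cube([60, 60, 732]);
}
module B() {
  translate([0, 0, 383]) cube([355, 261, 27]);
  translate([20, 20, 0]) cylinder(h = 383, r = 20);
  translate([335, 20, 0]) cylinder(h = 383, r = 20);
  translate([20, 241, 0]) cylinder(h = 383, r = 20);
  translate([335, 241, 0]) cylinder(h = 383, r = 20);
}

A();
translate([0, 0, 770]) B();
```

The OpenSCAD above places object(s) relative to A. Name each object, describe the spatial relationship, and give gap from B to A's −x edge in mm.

The stool's min-x is at 0; the table's min-x is 0; gap = 0 mm.

A is a table. B is a stool. The stool is on top of the table. The gap from the stool to the table's −x edge is 0 mm.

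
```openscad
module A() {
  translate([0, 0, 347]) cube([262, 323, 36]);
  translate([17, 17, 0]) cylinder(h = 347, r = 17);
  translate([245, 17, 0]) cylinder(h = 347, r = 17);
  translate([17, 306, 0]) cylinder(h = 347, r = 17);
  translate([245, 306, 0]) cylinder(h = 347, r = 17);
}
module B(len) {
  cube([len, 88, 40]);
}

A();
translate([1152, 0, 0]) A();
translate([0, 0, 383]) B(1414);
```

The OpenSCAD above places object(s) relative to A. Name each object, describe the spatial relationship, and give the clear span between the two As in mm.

Second stool starts at x = 1152; first ends at x = 262; clear span = 1152 − 262 = 890 mm.

A is a stool. B is a beam. A beam spans the tops of two stools. The clear span between the two stools is 890 mm.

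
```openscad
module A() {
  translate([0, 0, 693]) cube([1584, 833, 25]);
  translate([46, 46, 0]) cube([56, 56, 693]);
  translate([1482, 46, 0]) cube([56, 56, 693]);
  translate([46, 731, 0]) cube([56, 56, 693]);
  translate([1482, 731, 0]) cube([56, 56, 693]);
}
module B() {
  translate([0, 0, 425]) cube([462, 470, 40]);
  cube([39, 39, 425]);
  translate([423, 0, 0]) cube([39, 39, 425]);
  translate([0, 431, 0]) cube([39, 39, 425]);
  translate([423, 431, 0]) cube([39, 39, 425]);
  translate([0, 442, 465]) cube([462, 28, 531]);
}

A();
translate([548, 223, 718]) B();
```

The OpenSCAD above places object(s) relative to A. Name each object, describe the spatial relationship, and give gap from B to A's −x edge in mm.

A is a table. B is a chair. The chair is on top of the table. The gap from the chair to the table's −x edge is 548 mm.

The chair's min-x is at 548; the table's min-x is 0; gap = 548 mm.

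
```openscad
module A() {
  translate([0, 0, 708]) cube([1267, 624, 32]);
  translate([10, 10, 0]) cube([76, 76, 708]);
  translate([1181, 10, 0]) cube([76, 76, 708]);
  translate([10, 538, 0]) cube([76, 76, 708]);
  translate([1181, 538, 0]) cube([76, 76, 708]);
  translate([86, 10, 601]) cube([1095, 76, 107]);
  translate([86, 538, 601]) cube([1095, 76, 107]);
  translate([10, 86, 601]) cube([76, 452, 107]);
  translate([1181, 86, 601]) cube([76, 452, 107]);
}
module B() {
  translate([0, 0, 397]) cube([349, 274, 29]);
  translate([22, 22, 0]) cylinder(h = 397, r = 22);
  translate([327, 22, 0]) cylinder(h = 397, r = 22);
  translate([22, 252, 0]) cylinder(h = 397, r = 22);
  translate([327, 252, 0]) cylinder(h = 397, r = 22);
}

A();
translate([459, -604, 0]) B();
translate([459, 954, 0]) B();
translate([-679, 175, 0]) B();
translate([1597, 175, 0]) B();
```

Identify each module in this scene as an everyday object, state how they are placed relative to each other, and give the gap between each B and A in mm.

A is a table. B is a stool. Four stools sit around the table at the −y, +y, −x, +x sides. The gap between each stool and the table is 330 mm.

Each stool's nearest face is 330 mm from the table's bounding box.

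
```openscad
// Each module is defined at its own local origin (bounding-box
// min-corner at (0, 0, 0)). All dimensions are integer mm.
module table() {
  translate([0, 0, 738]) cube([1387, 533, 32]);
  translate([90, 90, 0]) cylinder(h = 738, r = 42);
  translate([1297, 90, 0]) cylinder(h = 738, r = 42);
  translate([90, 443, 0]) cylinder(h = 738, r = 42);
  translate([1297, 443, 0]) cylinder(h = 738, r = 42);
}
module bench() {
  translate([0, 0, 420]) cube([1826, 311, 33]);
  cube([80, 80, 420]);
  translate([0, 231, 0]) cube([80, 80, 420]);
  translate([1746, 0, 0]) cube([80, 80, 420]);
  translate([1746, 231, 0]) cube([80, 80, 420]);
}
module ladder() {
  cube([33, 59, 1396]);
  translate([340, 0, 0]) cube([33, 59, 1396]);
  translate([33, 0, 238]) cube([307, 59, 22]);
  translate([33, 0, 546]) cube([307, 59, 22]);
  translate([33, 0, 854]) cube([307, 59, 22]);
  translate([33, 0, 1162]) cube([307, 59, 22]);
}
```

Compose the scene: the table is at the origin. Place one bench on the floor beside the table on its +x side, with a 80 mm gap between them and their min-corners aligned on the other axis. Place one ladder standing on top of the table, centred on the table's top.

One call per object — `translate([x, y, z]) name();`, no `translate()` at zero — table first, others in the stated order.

table();
translate([1467, 0, 0]) bench();
translate([507, 237, 770]) ladder();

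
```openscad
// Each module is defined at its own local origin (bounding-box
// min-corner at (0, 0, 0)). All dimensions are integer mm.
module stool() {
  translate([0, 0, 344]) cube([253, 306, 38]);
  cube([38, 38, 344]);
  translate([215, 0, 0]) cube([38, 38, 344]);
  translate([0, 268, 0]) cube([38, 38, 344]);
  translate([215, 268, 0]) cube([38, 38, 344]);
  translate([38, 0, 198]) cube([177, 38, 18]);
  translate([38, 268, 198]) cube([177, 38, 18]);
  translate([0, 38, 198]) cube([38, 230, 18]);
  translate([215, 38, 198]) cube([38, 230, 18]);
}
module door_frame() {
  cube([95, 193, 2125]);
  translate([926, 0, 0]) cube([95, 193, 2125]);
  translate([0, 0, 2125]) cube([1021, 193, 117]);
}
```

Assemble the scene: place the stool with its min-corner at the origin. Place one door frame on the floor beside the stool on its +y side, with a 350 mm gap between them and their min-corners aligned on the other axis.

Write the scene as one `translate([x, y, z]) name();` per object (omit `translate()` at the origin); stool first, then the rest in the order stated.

stool();
translate([0, 656, 0]) door_frame();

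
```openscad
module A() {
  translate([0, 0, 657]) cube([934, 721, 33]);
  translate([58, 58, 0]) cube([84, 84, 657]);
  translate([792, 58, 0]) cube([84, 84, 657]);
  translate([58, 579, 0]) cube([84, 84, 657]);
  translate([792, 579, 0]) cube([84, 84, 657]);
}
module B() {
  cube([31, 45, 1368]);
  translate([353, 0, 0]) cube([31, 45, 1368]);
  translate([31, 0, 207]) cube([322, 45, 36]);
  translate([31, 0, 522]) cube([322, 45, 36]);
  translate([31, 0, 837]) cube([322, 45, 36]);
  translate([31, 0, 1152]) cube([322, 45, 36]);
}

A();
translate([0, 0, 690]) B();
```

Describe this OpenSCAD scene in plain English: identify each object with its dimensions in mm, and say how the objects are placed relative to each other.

A is a table with a 934×721 mm rectangular top, 33 mm thick, top surface at z = 690 mm, supported by four 84×84 mm square legs, each inset 58 mm from the nearest pair of top edges, running from the floor.

B is a straight ladder. Two 31×45 mm vertical rails, 1368 mm tall, stand 384 mm apart (outside-to-outside) with their front faces coplanar on the −y side. 4 rungs, each 45 mm deep and 36 mm tall, span between the inner faces of the rails, front faces flush with the rails. The lowest rung's underside is at z = 207 mm and rungs are spaced 315 mm apart (underside to underside).

The ladder is on top of the table.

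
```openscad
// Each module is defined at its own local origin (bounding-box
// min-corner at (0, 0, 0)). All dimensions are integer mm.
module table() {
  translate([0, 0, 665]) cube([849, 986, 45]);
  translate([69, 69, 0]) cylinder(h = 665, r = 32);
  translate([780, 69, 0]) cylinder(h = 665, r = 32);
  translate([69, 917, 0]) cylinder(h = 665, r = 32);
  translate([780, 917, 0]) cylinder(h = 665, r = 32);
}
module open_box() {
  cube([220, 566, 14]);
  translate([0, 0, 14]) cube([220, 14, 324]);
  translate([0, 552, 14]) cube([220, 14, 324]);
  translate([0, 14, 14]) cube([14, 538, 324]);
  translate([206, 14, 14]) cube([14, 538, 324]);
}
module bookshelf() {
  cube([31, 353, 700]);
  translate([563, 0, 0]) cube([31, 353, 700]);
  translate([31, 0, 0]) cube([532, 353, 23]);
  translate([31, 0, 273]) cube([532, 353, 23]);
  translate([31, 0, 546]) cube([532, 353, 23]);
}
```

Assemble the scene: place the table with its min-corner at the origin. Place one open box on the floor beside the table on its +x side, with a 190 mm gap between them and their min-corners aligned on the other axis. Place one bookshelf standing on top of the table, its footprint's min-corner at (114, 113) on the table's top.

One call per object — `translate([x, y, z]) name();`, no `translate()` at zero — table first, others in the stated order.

table();
translate([1039, 0, 0]) open_box();
translate([114, 113, 710]) bookshelf();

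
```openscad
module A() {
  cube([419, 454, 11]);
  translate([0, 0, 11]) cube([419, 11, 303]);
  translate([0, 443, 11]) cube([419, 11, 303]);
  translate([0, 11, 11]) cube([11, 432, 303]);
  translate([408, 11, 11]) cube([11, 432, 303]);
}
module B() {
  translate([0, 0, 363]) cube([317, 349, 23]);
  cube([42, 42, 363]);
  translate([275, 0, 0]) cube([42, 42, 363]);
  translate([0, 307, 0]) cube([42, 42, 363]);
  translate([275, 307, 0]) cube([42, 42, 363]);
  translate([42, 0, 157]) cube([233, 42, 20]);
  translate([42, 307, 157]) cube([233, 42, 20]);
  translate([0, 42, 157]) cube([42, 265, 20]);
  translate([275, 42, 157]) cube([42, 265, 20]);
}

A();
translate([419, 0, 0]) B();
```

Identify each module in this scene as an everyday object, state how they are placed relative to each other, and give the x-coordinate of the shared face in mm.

The open box's +x face and the stool's −x face are both at x = 419 mm.

A is an open box. B is a stool. The stool is against the open box's +x side, with their −y faces flush. The x-coordinate of the shared face is 419 mm.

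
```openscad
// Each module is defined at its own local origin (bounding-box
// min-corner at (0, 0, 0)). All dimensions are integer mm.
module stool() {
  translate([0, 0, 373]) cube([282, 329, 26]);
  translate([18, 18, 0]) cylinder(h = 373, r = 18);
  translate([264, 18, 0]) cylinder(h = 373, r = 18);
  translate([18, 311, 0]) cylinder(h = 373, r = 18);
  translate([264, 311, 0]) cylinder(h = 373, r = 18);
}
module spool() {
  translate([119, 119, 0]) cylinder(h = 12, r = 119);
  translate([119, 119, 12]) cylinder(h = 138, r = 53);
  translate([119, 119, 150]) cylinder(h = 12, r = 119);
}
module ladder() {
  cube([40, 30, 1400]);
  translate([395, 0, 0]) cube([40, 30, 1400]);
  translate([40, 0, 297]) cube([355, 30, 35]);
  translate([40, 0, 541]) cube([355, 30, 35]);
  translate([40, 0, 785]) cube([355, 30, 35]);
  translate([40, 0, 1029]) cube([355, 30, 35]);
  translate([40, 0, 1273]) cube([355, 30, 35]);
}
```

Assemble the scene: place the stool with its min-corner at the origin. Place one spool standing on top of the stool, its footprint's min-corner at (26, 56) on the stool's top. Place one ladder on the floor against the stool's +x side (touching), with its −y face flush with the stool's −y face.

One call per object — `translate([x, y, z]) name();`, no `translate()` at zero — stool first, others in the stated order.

stool();
translate([26, 56, 399]) spool();
translate([282, 0, 0]) ladder();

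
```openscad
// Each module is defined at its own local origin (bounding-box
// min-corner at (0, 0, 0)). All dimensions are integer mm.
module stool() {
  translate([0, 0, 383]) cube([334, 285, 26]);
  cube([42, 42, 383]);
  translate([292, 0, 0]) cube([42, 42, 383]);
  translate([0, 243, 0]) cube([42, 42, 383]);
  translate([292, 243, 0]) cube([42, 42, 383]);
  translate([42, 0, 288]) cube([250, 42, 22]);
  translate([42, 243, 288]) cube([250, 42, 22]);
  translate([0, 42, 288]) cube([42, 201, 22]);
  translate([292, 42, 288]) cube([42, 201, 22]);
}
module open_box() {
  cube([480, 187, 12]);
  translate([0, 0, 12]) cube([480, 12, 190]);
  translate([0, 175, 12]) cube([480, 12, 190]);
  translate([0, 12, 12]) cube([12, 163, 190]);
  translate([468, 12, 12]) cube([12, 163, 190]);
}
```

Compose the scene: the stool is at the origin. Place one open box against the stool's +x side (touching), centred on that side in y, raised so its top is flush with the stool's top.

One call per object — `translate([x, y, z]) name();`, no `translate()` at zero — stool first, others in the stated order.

stool();
translate([334, 49, 207]) open_box();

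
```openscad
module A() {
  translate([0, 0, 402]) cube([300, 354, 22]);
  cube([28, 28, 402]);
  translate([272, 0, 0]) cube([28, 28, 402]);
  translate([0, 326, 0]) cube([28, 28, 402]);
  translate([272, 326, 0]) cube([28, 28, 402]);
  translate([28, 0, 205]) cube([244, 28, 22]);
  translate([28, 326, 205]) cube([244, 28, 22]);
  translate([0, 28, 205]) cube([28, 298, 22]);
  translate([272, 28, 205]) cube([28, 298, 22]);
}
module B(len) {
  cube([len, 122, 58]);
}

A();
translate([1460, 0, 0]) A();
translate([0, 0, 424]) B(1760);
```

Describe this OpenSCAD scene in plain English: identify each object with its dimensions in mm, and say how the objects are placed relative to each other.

A is a simple wooden stool: a rectangular seat 300 mm (x) by 354 mm (y), 22 mm thick, top face at z = 424 mm, on four square legs, each 28×28 mm in cross-section. The legs rest on z = 0, each flush with a corner of the seat. Four stretchers, 28 mm wide and 22 mm tall, connect adjacent legs with their undersides at z = 205 mm, each running between the inner faces of the legs it joins and aligned with the legs' outer faces on the other axis.

B is a rectangular beam 1760 mm long (x), 122 mm deep (y), 58 mm thick (z).

The beam spans the tops of two stools placed 1160 mm apart, resting at z = 424 mm.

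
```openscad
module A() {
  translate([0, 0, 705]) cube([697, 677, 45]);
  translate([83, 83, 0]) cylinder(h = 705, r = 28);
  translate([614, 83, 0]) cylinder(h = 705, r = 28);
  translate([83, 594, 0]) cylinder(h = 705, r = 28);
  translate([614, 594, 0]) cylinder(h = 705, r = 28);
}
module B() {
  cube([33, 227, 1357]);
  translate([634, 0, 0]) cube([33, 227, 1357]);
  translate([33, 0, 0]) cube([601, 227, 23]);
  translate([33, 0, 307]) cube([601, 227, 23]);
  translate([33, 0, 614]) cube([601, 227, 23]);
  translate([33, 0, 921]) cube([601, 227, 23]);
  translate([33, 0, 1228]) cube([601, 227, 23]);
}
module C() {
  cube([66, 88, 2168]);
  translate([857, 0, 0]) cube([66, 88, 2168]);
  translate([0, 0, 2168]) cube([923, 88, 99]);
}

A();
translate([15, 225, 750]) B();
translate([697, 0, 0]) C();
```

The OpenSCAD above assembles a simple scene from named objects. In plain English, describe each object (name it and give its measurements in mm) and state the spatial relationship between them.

A is a table: top 697 mm (x) × 677 mm (y), 45 mm thick, upper face at z = 750 mm, on four round legs of 56 mm diameter, each leg's bounding box inset 55 mm from the nearest pair of top edges, running from z = 0 to the bottom of the top.

B is an open bookshelf. Two side panels, each 33 mm thick, 227 mm deep and 1357 mm tall, stand 667 mm apart (outside-to-outside). Between them sit 5 shelves, each 23 mm thick and 227 mm deep, spanning the full gap between the sides. The bottom shelf rests on the floor (its underside at z = 0) and the clear gap between one shelf's top and the next shelf's underside is 284 mm.

C is a rectangular door frame: two vertical jambs of 66×88 mm section, 2168 mm tall, with a clear opening 791 mm wide between their inner faces. A header 99 mm tall and 88 mm deep lies on top of the jambs and spans the full outside width.

The bookshelf is on top of the table, centred. The door frame is against the table's +x side, with their −y faces flush.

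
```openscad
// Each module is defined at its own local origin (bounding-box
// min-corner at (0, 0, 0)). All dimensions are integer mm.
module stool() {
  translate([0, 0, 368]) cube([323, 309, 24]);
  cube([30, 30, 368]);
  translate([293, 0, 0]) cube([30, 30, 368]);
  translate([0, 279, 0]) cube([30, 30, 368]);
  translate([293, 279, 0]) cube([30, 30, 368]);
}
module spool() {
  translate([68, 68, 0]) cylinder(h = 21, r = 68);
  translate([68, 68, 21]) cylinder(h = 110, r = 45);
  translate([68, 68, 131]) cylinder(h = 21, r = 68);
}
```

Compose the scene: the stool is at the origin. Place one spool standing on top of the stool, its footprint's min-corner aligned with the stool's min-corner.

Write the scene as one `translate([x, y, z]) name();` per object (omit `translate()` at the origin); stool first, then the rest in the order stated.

stool();
translate([0, 0, 392]) spool();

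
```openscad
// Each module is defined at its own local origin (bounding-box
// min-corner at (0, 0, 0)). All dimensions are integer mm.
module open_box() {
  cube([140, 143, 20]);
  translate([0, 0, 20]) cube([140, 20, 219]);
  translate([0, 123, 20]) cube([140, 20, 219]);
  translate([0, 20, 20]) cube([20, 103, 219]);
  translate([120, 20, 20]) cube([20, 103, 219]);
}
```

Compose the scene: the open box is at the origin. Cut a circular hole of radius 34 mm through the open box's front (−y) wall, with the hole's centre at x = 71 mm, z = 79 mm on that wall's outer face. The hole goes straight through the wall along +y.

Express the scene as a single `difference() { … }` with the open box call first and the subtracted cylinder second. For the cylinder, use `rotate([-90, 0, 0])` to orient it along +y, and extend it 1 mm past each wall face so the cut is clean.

difference() {
  open_box();
  translate([71, -1, 79]) rotate([-90, 0, 0]) cylinder(h = 22, r = 34);
}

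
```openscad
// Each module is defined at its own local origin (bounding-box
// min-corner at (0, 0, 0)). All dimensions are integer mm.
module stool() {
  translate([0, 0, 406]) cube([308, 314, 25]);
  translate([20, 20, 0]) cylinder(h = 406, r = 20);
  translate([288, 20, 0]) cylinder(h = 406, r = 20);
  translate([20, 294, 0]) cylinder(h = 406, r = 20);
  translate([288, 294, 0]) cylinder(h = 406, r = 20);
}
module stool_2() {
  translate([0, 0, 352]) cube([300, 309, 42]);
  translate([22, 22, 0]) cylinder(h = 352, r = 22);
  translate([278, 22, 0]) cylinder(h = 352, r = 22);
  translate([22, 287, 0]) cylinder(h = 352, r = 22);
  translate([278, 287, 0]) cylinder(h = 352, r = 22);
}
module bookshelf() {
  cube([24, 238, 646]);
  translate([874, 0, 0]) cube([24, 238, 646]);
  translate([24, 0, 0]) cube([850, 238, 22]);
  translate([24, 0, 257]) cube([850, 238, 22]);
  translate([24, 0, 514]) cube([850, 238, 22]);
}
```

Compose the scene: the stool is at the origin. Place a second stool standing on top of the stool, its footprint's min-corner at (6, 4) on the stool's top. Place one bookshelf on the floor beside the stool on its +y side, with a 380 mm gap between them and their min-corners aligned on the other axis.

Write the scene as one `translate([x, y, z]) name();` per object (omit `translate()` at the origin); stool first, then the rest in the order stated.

stool();
translate([6, 4, 431]) stool_2();
translate([0, 694, 0]) bookshelf();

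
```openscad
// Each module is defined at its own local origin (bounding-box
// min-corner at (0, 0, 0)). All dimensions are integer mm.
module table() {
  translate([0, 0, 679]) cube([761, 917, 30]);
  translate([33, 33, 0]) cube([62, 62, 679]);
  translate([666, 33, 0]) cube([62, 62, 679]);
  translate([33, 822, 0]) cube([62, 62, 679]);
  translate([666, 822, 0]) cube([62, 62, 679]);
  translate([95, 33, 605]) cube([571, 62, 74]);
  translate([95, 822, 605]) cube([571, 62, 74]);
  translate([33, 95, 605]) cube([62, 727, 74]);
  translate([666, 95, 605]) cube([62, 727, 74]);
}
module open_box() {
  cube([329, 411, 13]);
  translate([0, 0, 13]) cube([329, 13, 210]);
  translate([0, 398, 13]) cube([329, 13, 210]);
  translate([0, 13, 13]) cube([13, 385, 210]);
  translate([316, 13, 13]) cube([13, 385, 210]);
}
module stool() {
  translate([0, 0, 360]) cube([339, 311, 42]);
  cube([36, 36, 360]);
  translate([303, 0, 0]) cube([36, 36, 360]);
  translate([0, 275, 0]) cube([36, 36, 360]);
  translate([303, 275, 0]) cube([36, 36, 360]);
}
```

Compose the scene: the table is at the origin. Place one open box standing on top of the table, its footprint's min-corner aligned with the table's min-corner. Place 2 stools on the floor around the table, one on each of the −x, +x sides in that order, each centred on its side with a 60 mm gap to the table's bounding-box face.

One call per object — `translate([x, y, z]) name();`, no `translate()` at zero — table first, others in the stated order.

table();
translate([0, 0, 709]) open_box();
translate([-399, 303, 0]) stool();
translate([821, 303, 0]) stool();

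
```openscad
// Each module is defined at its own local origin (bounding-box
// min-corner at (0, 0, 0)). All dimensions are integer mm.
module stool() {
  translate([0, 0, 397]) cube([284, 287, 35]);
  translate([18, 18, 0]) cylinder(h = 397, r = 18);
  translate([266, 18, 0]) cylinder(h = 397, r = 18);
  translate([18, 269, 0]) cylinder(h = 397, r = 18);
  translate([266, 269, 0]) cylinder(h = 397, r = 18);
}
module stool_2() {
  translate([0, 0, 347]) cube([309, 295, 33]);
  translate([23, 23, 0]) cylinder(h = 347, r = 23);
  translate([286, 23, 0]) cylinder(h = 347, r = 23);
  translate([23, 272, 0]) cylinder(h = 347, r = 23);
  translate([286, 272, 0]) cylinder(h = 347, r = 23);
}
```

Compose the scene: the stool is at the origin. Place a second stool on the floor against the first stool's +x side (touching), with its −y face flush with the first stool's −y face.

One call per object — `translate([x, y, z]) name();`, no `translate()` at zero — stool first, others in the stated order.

stool();
translate([284, 0, 0]) stool_2();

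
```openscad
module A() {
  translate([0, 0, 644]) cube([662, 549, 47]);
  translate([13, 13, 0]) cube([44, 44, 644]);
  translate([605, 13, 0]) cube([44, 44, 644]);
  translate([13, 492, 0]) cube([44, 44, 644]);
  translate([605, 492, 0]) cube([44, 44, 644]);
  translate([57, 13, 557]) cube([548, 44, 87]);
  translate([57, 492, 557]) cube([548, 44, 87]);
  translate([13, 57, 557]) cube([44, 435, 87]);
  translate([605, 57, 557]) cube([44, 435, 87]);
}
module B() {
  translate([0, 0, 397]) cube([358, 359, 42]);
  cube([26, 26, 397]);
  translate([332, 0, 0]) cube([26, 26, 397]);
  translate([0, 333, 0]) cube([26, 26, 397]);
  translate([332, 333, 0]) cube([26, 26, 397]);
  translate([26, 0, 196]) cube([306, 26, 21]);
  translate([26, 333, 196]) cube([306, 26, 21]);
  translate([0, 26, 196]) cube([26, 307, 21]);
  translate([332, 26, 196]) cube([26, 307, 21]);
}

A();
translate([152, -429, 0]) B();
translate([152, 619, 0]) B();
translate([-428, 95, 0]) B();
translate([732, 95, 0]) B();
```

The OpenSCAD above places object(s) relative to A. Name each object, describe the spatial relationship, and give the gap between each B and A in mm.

Each stool's nearest face is 70 mm from the table's bounding box.

A is a table. B is a stool. Four stools sit around the table at the −y, +y, −x, +x sides. The gap between each stool and the table is 70 mm.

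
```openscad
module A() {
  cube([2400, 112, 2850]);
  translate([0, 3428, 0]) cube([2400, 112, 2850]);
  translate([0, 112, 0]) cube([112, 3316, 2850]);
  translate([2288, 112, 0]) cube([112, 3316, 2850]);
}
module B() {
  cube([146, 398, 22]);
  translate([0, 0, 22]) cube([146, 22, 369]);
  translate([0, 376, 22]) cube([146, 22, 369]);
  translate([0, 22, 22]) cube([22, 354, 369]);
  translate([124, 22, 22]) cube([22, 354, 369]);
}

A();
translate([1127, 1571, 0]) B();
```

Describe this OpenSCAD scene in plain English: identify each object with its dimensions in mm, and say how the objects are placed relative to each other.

A is the wall frame of a small rectangular building: four walls, each 2850 mm tall and 112 mm thick, enclosing a footprint 2400 mm (x) by 3540 mm (y) outside-to-outside, with no floor or roof. The front and back walls (the −y and +y sides) span the full width; the two side walls fit between them.

B is an open-topped rectangular box: outside dimensions 146×398×391 mm, with a uniform wall and base thickness of 22 mm. The base is a full 146×398 slab on the floor; four walls sit on top of the base. The front and back walls (the −y and +y sides) span the full width; the two side walls fit between them.

The open box sits inside the house frame, centred.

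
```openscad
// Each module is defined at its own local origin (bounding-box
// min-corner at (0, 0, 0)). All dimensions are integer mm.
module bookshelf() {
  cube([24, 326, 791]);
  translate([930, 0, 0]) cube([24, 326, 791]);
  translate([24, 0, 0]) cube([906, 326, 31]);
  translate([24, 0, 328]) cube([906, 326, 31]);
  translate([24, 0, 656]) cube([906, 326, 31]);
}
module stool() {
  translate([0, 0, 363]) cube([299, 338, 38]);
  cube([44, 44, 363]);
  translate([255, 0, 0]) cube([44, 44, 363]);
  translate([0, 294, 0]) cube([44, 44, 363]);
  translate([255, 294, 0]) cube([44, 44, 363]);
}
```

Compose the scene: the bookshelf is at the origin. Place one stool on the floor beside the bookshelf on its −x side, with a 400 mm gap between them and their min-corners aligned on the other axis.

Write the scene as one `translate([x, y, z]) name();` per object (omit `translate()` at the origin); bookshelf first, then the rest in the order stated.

bookshelf();
translate([-699, 0, 0]) stool();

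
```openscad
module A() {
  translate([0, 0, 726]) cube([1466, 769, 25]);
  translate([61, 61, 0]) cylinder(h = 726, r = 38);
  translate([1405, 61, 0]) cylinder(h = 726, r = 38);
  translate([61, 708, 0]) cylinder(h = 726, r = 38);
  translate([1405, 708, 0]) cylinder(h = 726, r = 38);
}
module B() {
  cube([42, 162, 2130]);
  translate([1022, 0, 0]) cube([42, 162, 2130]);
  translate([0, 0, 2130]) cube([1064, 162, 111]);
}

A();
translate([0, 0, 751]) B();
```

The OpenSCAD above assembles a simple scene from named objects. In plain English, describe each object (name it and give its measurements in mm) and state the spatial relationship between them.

A is a rectangular dining table. The top is 1466×769×25 mm with its upper surface at z = 751 mm. It stands on four round legs of 76 mm diameter, each leg's bounding box inset 23 mm from the nearest pair of top edges, running from the floor to the underside of the top.

B is a rectangular door frame: two vertical jambs of 42×162 mm section, 2130 mm tall, with a clear opening 980 mm wide between their inner faces. A header 111 mm tall and 162 mm deep lies on top of the jambs and spans the full outside width.

The door frame is on top of the table.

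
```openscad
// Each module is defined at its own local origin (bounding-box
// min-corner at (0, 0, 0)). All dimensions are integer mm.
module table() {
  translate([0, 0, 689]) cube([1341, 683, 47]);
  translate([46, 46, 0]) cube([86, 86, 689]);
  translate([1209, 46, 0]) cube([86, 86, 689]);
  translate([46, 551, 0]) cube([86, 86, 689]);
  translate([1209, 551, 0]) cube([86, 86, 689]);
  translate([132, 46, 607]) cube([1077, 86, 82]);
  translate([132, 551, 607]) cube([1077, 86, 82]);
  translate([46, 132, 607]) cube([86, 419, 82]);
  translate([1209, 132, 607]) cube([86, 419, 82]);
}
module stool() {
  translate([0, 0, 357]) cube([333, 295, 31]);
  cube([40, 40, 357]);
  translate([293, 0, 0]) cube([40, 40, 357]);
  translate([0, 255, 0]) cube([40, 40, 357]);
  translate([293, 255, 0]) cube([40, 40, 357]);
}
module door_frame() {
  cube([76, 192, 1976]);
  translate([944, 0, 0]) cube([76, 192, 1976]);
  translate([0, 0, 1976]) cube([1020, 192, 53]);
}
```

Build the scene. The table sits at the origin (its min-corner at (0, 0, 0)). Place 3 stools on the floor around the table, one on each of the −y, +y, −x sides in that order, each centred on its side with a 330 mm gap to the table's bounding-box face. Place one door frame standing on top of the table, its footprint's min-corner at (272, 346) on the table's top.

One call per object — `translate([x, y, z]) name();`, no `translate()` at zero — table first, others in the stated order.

table();
translate([504, -625, 0]) stool();
translate([504, 1013, 0]) stool();
translate([-663, 194, 0]) stool();
translate([272, 346, 736]) door_frame();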